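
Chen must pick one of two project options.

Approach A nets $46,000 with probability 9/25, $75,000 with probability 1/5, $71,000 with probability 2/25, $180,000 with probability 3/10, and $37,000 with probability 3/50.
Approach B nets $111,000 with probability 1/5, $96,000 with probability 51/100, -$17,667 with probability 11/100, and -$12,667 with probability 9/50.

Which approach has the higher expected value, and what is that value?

Approach A = 9/25 × 46000 + 1/5 × 75000 + 2/25 × 71000 + 3/10 × 180000 + 3/50 × 37000 = 16560 + 15000 + 5680 + 54000 + 2220 = 93460
Approach B = 1/5 × 111000 + 51/100 × 96000 + 11/100 × (-17667) + 9/50 × (-12667) = 22200 + 48960 − 1943.37 − 2280.06 = 66936.57

Approach A ($93,460)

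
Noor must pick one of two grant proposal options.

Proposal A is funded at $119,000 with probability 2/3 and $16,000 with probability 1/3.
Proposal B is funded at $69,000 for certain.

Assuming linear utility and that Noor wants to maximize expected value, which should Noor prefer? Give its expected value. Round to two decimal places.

Proposal A = 2/3 × 119000 + 1/3 × 16000 = 79333.3333 + 5333.3333 = 84666.6667
Proposal B: 69000 (certain)

Proposal A ($84,666.67)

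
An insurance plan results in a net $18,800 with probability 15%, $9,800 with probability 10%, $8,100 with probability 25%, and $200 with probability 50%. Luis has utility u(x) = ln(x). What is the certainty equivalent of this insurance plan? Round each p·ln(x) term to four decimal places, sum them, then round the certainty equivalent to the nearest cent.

E[u] = 0.15·ln(18800) + 0.1·ln(9800) + 0.25·ln(8100) + 0.5·ln(200) = 1.4762 + 0.9190 + 2.2499 + 2.6492 = 7.2943
CE = e^7.2943 ≈ 1471.89

$1,471.89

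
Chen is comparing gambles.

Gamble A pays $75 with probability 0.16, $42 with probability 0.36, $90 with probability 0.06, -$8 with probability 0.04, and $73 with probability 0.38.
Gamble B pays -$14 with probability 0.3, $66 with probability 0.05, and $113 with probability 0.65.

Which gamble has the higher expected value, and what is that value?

Gamble A = 0.16 × 75 + 0.36 × 42 + 0.06 × 90 + 0.04 × (-8) + 0.38 × 73 = 12 + 15.12 + 5.4 − 0.32 + 27.74 = 59.94
Gamble B = 0.3 × (-14) + 0.05 × 66 + 0.65 × 113 = -4.2 + 3.3 + 73.45 = 72.55

Gamble B ($72.55)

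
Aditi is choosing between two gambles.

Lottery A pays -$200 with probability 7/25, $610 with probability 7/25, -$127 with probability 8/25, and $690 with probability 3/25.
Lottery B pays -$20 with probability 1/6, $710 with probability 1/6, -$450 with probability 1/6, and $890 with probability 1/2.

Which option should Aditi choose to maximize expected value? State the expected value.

Lottery A = 7/25 × (-200) + 7/25 × 610 + 8/25 × (-127) + 3/25 × 690 = -56 + 170.8 − 40.64 + 82.8 = 156.96
Lottery B = 1/6 × (-20) + 1/6 × 710 + 1/6 × (-450) + 1/2 × 890 = -3.3333 + 118.3333 − 75 + 445 = 485

Lottery B ($485)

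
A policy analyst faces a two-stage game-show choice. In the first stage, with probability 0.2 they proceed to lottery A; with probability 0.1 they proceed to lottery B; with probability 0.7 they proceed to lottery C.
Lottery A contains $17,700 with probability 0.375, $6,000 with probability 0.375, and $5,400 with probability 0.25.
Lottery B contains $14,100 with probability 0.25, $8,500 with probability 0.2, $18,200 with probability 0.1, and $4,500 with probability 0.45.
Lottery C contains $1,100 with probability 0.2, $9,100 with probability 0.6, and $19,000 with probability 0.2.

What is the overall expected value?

$9,590.50

EV(A) = 0.375 × 17700 + 0.375 × 6000 + 0.25 × 5400 = 6637.5 + 2250 + 1350 = 10237.5
EV(B) = 0.25 × 14100 + 0.2 × 8500 + 0.1 × 18200 + 0.45 × 4500 = 3525 + 1700 + 1820 + 2025 = 9070
EV(C) = 0.2 × 1100 + 0.6 × 9100 + 0.2 × 19000 = 220 + 5460 + 3800 = 9480
Overall = 0.2 × 10237.5 + 0.1 × 9070 + 0.7 × 9480 = 2047.5 + 907 + 6636 = 9590.5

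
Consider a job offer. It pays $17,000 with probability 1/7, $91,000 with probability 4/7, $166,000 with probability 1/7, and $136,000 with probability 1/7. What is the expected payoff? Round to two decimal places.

EV = 1/7 × 17000 + 4/7 × 91000 + 1/7 × 166000 + 1/7 × 136000 = 2428.5714 + 52000 + 23714.2857 + 19428.5714 = 97571.4286

$97,571.43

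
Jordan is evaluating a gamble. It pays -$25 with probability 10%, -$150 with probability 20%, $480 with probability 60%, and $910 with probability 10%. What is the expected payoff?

$346.50

EV = 0.1 × (-25) + 0.2 × (-150) + 0.6 × 480 + 0.1 × 910 = -2.5 − 30 + 288 + 91 = 346.5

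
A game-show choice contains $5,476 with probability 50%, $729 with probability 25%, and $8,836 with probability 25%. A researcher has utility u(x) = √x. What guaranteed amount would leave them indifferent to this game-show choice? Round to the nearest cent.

E[u] = 0.5·√5476 + 0.25·√729 + 0.25·√8836 = 0.5·74 + 0.25·27 + 0.25·94 = 67.25
CE = (67.25)² = 4522.5625

$4,522.56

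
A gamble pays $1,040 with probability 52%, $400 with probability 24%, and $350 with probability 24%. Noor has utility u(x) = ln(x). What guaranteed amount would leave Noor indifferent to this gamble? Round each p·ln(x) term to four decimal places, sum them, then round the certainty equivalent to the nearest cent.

E[u] = 0.52·ln(1040) + 0.24·ln(400) + 0.24·ln(350) = 3.6124 + 1.4380 + 1.4059 = 6.4563
CE = e^6.4563 ≈ 636.70

$636.70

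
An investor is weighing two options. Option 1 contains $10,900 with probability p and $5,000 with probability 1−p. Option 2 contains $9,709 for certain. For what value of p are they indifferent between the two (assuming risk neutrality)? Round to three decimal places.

p = 0.798

p·10900 + (1−p)·5000 = 9709
5900p + 5000 = 9709
p = (9709 − 5000) / 5900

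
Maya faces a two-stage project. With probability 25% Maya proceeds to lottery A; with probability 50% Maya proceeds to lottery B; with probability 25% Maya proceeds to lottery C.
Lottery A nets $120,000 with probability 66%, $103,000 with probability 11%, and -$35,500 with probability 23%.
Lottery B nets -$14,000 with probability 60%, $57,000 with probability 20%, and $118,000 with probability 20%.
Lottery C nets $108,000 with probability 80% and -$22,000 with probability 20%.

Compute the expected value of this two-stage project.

EV(A) = 0.66 × 120000 + 0.11 × 103000 + 0.23 × (-35500) = 79200 + 11330 − 8165 = 82365
EV(B) = 0.6 × (-14000) + 0.2 × 57000 + 0.2 × 118000 = -8400 + 11400 + 23600 = 26600
EV(C) = 0.8 × 108000 + 0.2 × (-22000) = 86400 − 4400 = 82000
Overall = 0.25 × 82365 + 0.5 × 26600 + 0.25 × 82000 = 20591.25 + 13300 + 20500 = 54391.25

$54,391.25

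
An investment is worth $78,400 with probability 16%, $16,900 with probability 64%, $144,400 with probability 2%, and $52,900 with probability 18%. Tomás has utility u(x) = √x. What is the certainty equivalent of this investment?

E[u] = 0.16·√78400 + 0.64·√16900 + 0.02·√144400 + 0.18·√52900 = 0.16·280 + 0.64·130 + 0.02·380 + 0.18·230 = 177
CE = (177)² = 31329

$31,329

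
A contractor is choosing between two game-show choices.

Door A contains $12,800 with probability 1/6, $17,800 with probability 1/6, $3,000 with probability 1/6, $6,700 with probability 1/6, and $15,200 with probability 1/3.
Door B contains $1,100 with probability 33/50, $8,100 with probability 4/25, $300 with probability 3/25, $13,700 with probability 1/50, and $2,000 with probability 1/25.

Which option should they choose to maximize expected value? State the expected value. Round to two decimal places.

Door A ($11,783.33)

Door A = 1/6 × 12800 + 1/6 × 17800 + 1/6 × 3000 + 1/6 × 6700 + 1/3 × 15200 = 2133.3333 + 2966.6667 + 500 + 1116.6667 + 5066.6667 = 11783.3333
Door B = 33/50 × 1100 + 4/25 × 8100 + 3/25 × 300 + 1/50 × 13700 + 1/25 × 2000 = 726 + 1296 + 36 + 274 + 80 = 2412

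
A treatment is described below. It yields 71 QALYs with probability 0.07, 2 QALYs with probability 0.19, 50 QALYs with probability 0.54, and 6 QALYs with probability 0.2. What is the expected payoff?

EV = 0.07 × 71 + 0.19 × 2 + 0.54 × 50 + 0.2 × 6 = 4.97 + 0.38 + 27 + 1.2 = 33.55

33.55 QALYs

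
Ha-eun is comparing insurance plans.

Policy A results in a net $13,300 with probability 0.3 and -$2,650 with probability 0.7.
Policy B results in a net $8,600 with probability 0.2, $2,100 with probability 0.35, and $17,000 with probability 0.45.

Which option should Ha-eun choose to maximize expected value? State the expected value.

Policy A = 0.3 × 13300 + 0.7 × (-2650) = 3990 − 1855 = 2135
Policy B = 0.2 × 8600 + 0.35 × 2100 + 0.45 × 17000 = 1720 + 735 + 7650 = 10105

Policy B ($10,105)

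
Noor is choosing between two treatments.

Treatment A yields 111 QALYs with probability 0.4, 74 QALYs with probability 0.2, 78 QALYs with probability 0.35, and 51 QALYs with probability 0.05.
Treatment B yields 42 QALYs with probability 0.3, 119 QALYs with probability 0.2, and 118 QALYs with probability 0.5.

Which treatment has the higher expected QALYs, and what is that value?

Treatment B (95.4 QALYs)

Treatment A = 0.4 × 111 + 0.2 × 74 + 0.35 × 78 + 0.05 × 51 = 44.4 + 14.8 + 27.3 + 2.55 = 89.05
Treatment B = 0.3 × 42 + 0.2 × 119 + 0.5 × 118 = 12.6 + 23.8 + 59 = 95.4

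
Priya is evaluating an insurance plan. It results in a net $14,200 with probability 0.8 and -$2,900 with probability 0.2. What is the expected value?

$10,780

EV = 0.8 × 14200 + 0.2 × (-2900) = 11360 − 580 = 10780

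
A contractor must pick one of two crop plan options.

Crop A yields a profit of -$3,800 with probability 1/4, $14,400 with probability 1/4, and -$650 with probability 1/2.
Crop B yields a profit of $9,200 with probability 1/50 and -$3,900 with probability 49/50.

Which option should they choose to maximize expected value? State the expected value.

Crop A ($2,325)

Crop A = 1/4 × (-3800) + 1/4 × 14400 + 1/2 × (-650) = -950 + 3600 − 325 = 2325
Crop B = 1/50 × 9200 + 49/50 × (-3900) = 184 − 3822 = -3638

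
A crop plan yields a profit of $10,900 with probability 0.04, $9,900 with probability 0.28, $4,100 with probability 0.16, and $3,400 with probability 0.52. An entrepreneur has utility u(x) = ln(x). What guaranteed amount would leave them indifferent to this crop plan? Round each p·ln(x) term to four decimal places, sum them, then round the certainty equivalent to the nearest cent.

E[u] = 0.04·ln(10900) + 0.28·ln(9900) + 0.16·ln(4100) + 0.52·ln(3400) = 0.3719 + 2.5761 + 1.3310 + 4.2284 = 8.5074
CE = e^8.5074 ≈ 4951.27

$4,951.27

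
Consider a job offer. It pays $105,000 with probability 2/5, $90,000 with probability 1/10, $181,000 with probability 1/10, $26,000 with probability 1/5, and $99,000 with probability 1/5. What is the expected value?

$94,100

EV = 2/5 × 105000 + 1/10 × 90000 + 1/10 × 181000 + 1/5 × 26000 + 1/5 × 99000 = 42000 + 9000 + 18100 + 5200 + 19800 = 94100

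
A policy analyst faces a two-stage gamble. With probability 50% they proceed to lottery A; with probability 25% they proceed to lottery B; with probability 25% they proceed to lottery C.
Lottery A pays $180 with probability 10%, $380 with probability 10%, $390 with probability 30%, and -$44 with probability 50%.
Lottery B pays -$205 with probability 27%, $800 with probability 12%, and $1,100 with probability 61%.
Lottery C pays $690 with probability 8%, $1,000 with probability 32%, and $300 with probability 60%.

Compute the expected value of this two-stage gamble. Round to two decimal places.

$392.21

EV(A) = 0.1 × 180 + 0.1 × 380 + 0.3 × 390 + 0.5 × (-44) = 18 + 38 + 117 − 22 = 151
EV(B) = 0.27 × (-205) + 0.12 × 800 + 0.61 × 1100 = -55.35 + 96 + 671 = 711.65
EV(C) = 0.08 × 690 + 0.32 × 1000 + 0.6 × 300 = 55.2 + 320 + 180 = 555.2
Overall = 0.5 × 151 + 0.25 × 711.65 + 0.25 × 555.2 = 75.5 + 177.9125 + 138.8 = 392.2125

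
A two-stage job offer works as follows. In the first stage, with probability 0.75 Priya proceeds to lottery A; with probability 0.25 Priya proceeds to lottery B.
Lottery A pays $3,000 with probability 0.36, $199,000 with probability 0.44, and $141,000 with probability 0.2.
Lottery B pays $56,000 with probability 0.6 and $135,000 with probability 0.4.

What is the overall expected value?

$109,530

EV(A) = 0.36 × 3000 + 0.44 × 199000 + 0.2 × 141000 = 1080 + 87560 + 28200 = 116840
EV(B) = 0.6 × 56000 + 0.4 × 135000 = 33600 + 54000 = 87600
Overall = 0.75 × 116840 + 0.25 × 87600 = 87630 + 21900 = 109530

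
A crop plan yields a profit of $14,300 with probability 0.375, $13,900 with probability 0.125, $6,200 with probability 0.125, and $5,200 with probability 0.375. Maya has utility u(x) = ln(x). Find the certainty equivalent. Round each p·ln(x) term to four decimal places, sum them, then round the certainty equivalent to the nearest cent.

$8,784.11

E[u] = 0.375·ln(14300) + 0.125·ln(13900) + 0.125·ln(6200) + 0.375·ln(5200) = 3.5880 + 1.1925 + 1.0915 + 3.2087 = 9.0807
CE = e^9.0807 ≈ 8784.11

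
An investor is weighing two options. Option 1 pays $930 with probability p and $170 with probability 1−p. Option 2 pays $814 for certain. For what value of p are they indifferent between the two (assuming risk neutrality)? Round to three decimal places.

p·930 + (1−p)·170 = 814
760p + 170 = 814
p = (814 − 170) / 760

p = 0.847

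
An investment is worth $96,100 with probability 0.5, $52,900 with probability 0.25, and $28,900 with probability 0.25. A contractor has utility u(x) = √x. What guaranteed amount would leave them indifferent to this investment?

$65,025

E[u] = 0.5·√96100 + 0.25·√52900 + 0.25·√28900 = 0.5·310 + 0.25·230 + 0.25·170 = 255
CE = (255)² = 65025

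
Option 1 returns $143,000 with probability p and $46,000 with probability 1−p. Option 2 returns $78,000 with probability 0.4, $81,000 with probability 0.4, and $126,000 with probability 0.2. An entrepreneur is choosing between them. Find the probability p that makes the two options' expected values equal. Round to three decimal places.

p = 0.441

EV(Option 2) = 0.4 × 78000 + 0.4 × 81000 + 0.2 × 126000 = 31200 + 32400 + 25200 = 88800
p·143000 + (1−p)·46000 = 88800
97000p + 46000 = 88800
p = (88800 − 46000) / 97000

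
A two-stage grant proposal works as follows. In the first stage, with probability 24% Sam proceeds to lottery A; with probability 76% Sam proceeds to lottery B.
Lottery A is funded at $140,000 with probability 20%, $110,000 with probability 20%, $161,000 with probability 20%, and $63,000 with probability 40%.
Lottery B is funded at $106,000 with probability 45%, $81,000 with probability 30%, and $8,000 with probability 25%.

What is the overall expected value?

EV(A) = 0.2 × 140000 + 0.2 × 110000 + 0.2 × 161000 + 0.4 × 63000 = 28000 + 22000 + 32200 + 25200 = 107400
EV(B) = 0.45 × 106000 + 0.3 × 81000 + 0.25 × 8000 = 47700 + 24300 + 2000 = 74000
Overall = 0.24 × 107400 + 0.76 × 74000 = 25776 + 56240 = 82016

$82,016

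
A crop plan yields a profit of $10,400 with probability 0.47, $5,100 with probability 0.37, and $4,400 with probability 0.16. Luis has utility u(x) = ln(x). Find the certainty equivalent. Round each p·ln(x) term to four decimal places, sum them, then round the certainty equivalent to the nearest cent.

E[u] = 0.47·ln(10400) + 0.37·ln(5100) + 0.16·ln(4400) = 4.3473 + 3.1587 + 1.3423 = 8.8483
CE = e^8.8483 ≈ 6962.54

$6,962.54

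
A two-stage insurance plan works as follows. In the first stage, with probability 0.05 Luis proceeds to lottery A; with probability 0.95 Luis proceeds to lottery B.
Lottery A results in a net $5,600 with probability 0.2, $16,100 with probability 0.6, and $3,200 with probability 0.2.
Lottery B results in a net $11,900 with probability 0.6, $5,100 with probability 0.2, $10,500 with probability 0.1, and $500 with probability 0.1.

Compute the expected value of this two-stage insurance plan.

$9,368

EV(A) = 0.2 × 5600 + 0.6 × 16100 + 0.2 × 3200 = 1120 + 9660 + 640 = 11420
EV(B) = 0.6 × 11900 + 0.2 × 5100 + 0.1 × 10500 + 0.1 × 500 = 7140 + 1020 + 1050 + 50 = 9260
Overall = 0.05 × 11420 + 0.95 × 9260 = 571 + 8797 = 9368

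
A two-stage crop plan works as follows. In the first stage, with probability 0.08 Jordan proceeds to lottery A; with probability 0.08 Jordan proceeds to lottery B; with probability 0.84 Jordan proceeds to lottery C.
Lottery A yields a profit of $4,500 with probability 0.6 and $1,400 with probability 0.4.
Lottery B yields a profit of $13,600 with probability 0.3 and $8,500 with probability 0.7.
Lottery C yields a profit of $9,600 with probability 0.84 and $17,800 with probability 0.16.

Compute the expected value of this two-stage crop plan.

$10,229.28

EV(A) = 0.6 × 4500 + 0.4 × 1400 = 2700 + 560 = 3260
EV(B) = 0.3 × 13600 + 0.7 × 8500 = 4080 + 5950 = 10030
EV(C) = 0.84 × 9600 + 0.16 × 17800 = 8064 + 2848 = 10912
Overall = 0.08 × 3260 + 0.08 × 10030 + 0.84 × 10912 = 260.8 + 802.4 + 9166.08 = 10229.28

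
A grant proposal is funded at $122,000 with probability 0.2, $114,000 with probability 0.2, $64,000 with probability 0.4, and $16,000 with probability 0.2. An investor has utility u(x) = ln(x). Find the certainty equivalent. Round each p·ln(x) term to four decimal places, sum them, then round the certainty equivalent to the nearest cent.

E[u] = 0.2·ln(122000) + 0.2·ln(114000) + 0.4·ln(64000) + 0.2·ln(16000) = 2.3424 + 2.3288 + 4.4267 + 1.9361 = 11.0340
CE = e^11.0340 ≈ 61944.87

$61,944.87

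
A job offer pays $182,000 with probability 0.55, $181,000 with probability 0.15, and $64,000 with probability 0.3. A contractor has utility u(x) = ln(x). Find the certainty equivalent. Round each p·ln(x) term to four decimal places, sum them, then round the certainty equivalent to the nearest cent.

E[u] = 0.55·ln(182000) + 0.15·ln(181000) + 0.3·ln(64000) = 6.6615 + 1.8159 + 3.3200 = 11.7974
CE = e^11.7974 ≈ 132906.35

$132,906.35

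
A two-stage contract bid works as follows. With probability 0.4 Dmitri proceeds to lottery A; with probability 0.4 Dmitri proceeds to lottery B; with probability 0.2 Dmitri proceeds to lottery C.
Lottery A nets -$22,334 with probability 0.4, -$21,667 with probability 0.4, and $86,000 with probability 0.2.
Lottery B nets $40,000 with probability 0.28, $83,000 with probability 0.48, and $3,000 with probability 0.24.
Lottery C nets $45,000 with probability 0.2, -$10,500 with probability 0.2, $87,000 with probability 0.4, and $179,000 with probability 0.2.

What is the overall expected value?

$36,043.84

EV(A) = 0.4 × (-22334) + 0.4 × (-21667) + 0.2 × 86000 = -8933.6 − 8666.8 + 17200 = -400.4
EV(B) = 0.28 × 40000 + 0.48 × 83000 + 0.24 × 3000 = 11200 + 39840 + 720 = 51760
EV(C) = 0.2 × 45000 + 0.2 × (-10500) + 0.4 × 87000 + 0.2 × 179000 = 9000 − 2100 + 34800 + 35800 = 77500
Overall = 0.4 × (-400.4) + 0.4 × 51760 + 0.2 × 77500 = -160.16 + 20704 + 15500 = 36043.84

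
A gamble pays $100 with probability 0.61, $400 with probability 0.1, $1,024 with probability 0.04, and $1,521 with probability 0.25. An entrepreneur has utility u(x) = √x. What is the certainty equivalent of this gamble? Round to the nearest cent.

$365.96

E[u] = 0.61·√100 + 0.1·√400 + 0.04·√1024 + 0.25·√1521 = 0.61·10 + 0.1·20 + 0.04·32 + 0.25·39 = 19.13
CE = (19.13)² = 365.9569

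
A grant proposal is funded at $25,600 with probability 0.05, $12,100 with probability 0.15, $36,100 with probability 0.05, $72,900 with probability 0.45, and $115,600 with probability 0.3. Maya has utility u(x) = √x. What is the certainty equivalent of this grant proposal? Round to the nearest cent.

$66,306.25

E[u] = 0.05·√25600 + 0.15·√12100 + 0.05·√36100 + 0.45·√72900 + 0.3·√115600 = 0.05·160 + 0.15·110 + 0.05·190 + 0.45·270 + 0.3·340 = 257.5
CE = (257.5)² = 66306.25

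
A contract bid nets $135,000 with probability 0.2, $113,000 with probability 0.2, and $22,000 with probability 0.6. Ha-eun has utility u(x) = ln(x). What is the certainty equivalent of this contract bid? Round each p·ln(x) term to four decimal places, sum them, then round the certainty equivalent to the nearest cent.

E[u] = 0.2·ln(135000) + 0.2·ln(113000) + 0.6·ln(22000) = 2.3626 + 2.3270 + 5.9993 = 10.6889
CE = e^10.6889 ≈ 43866.23

$43,866.23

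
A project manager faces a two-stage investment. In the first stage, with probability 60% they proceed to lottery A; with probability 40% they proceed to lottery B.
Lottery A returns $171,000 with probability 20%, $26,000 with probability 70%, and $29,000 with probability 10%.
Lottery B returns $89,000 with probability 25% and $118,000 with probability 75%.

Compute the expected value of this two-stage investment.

$77,480

EV(A) = 0.2 × 171000 + 0.7 × 26000 + 0.1 × 29000 = 34200 + 18200 + 2900 = 55300
EV(B) = 0.25 × 89000 + 0.75 × 118000 = 22250 + 88500 = 110750
Overall = 0.6 × 55300 + 0.4 × 110750 = 33180 + 44300 = 77480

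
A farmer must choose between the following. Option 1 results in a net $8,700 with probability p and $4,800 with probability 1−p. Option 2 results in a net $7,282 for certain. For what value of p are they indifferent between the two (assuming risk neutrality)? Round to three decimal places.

p·8700 + (1−p)·4800 = 7282
3900p + 4800 = 7282
p = (7282 − 4800) / 3900

p = 0.636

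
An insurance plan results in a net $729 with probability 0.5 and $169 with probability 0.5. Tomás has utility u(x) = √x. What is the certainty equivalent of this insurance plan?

E[u] = 0.5·√729 + 0.5·√169 = 0.5·27 + 0.5·13 = 20
CE = (20)² = 400

$400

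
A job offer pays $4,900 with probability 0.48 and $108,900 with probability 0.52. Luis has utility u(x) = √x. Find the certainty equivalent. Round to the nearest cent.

$42,107.04

E[u] = 0.48·√4900 + 0.52·√108900 = 0.48·70 + 0.52·330 = 205.2
CE = (205.2)² = 42107.04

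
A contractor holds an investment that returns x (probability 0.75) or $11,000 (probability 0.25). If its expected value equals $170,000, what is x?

x = $223,000

0.75·x + 0.25·11000 = 170000
0.75·x = 170000 − 2750 = 167250
x = 167250 / 0.75 = 223000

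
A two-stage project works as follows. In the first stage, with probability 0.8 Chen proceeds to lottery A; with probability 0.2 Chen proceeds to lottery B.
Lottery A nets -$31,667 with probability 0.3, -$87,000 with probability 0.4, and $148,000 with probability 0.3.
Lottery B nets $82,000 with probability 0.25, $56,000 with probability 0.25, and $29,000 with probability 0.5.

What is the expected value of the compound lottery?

EV(A) = 0.3 × (-31667) + 0.4 × (-87000) + 0.3 × 148000 = -9500.1 − 34800 + 44400 = 99.9
EV(B) = 0.25 × 82000 + 0.25 × 56000 + 0.5 × 29000 = 20500 + 14000 + 14500 = 49000
Overall = 0.8 × 99.9 + 0.2 × 49000 = 79.92 + 9800 = 9879.92

$9,879.92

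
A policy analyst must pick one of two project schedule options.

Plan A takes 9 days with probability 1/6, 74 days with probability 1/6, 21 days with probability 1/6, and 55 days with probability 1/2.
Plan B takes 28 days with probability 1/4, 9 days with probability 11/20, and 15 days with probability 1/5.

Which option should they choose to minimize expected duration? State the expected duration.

Plan B (14.95 days)

Plan A = 1/6 × 9 + 1/6 × 74 + 1/6 × 21 + 1/2 × 55 = 1.5 + 12.3333 + 3.5 + 27.5 = 44.8333
Plan B = 1/4 × 28 + 11/20 × 9 + 1/5 × 15 = 7 + 4.95 + 3 = 14.95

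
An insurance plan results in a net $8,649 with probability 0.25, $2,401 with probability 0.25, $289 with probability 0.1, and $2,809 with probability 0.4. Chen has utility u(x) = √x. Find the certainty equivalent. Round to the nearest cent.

$3,410.56

E[u] = 0.25·√8649 + 0.25·√2401 + 0.1·√289 + 0.4·√2809 = 0.25·93 + 0.25·49 + 0.1·17 + 0.4·53 = 58.4
CE = (58.4)² = 3410.56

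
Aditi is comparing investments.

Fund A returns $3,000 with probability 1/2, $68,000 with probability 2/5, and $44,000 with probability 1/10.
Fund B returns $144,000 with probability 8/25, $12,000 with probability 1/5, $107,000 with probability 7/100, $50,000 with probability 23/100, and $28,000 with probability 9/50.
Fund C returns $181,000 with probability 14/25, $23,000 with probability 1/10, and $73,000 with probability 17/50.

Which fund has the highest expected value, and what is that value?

Fund C ($128,480)

Fund A = 1/2 × 3000 + 2/5 × 68000 + 1/10 × 44000 = 1500 + 27200 + 4400 = 33100
Fund B = 8/25 × 144000 + 1/5 × 12000 + 7/100 × 107000 + 23/100 × 50000 + 9/50 × 28000 = 46080 + 2400 + 7490 + 11500 + 5040 = 72510
Fund C = 14/25 × 181000 + 1/10 × 23000 + 17/50 × 73000 = 101360 + 2300 + 24820 = 128480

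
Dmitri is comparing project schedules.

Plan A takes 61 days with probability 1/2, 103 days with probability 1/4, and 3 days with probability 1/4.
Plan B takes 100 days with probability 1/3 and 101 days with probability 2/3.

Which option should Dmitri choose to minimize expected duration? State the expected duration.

Plan A = 1/2 × 61 + 1/4 × 103 + 1/4 × 3 = 30.5 + 25.75 + 0.75 = 57
Plan B = 1/3 × 100 + 2/3 × 101 = 33.3333 + 67.3333 = 100.6667

Plan A (57 days)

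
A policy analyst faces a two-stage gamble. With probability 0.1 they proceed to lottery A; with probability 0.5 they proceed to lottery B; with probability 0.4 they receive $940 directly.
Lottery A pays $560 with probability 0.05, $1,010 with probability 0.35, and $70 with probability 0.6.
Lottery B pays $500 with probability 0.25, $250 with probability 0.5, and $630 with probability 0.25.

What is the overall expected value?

EV(A) = 0.05 × 560 + 0.35 × 1010 + 0.6 × 70 = 28 + 353.5 + 42 = 423.5
EV(B) = 0.25 × 500 + 0.5 × 250 + 0.25 × 630 = 125 + 125 + 157.5 = 407.5
Branch C: 940 (certain)
Overall = 0.1 × 423.5 + 0.5 × 407.5 + 0.4 × 940 = 42.35 + 203.75 + 376 = 622.1

$622.10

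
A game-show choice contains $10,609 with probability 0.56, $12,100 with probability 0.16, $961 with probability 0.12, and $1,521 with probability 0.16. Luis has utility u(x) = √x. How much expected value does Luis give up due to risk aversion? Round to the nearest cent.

$969.86

E[u] = 0.56·√10609 + 0.16·√12100 + 0.12·√961 + 0.16·√1521 = 0.56·103 + 0.16·110 + 0.12·31 + 0.16·39 = 85.24
CE = (85.24)² = 7265.8576
Risk premium = EV − CE = 8235.72 − 7265.8576 = 969.8624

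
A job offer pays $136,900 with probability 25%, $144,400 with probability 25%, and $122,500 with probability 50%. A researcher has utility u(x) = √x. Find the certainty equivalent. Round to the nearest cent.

$131,406.25

E[u] = 0.25·√136900 + 0.25·√144400 + 0.5·√122500 = 0.25·370 + 0.25·380 + 0.5·350 = 362.5
CE = (362.5)² = 131406.25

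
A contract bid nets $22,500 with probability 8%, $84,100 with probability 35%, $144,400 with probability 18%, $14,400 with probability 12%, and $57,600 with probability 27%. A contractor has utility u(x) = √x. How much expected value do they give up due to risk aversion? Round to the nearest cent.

E[u] = 0.08·√22500 + 0.35·√84100 + 0.18·√144400 + 0.12·√14400 + 0.27·√57600 = 0.08·150 + 0.35·290 + 0.18·380 + 0.12·120 + 0.27·240 = 261.1
CE = (261.1)² = 68173.21
Risk premium = EV − CE = 74507 − 68173.21 = 6333.79

$6,333.79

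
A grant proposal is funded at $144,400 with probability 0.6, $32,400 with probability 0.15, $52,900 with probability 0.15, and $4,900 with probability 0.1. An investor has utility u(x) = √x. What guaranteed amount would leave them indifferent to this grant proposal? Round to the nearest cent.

$87,912.25

E[u] = 0.6·√144400 + 0.15·√32400 + 0.15·√52900 + 0.1·√4900 = 0.6·380 + 0.15·180 + 0.15·230 + 0.1·70 = 296.5
CE = (296.5)² = 87912.25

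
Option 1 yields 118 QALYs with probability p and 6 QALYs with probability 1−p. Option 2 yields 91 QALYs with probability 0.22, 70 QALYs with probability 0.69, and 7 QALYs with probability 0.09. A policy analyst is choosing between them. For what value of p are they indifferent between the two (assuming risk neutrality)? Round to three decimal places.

p = 0.562

EV(Option 2) = 0.22 × 91 + 0.69 × 70 + 0.09 × 7 = 20.02 + 48.3 + 0.63 = 68.95
p·118 + (1−p)·6 = 68.95
112p + 6 = 68.95
p = (68.95 − 6) / 112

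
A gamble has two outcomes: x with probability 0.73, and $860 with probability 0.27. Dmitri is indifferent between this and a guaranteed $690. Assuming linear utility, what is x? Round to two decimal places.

0.73·x + 0.27·860 = 690
0.73·x = 690 − 232.2 = 457.8
x = 457.8 / 0.73 = 627.1233

x = $627.12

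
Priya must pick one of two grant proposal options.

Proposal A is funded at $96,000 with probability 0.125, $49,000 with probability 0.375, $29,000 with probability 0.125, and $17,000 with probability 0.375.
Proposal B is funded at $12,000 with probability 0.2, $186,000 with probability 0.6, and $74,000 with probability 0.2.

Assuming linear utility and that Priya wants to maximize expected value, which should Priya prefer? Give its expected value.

Proposal A = 0.125 × 96000 + 0.375 × 49000 + 0.125 × 29000 + 0.375 × 17000 = 12000 + 18375 + 3625 + 6375 = 40375
Proposal B = 0.2 × 12000 + 0.6 × 186000 + 0.2 × 74000 = 2400 + 111600 + 14800 = 128800

Proposal B ($128,800)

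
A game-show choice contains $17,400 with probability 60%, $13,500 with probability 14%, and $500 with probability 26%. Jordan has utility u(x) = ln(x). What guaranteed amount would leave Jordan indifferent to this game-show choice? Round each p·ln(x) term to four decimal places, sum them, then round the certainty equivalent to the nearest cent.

E[u] = 0.6·ln(17400) + 0.14·ln(13500) + 0.26·ln(500) = 5.8585 + 1.3315 + 1.6158 = 8.8058
CE = e^8.8058 ≈ 6672.83

$6,672.83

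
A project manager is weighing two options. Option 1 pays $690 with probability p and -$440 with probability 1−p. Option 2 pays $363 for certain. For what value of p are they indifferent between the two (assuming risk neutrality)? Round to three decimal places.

p·690 + (1−p)·(-440) = 363
1130p − 440 = 363
p = (363 + 440) / 1130

p = 0.711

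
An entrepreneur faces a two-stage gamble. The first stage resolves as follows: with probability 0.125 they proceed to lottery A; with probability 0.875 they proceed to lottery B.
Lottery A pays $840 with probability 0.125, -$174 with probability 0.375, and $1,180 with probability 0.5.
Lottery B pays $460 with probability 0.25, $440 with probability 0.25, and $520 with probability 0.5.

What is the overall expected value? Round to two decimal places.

EV(A) = 0.125 × 840 + 0.375 × (-174) + 0.5 × 1180 = 105 − 65.25 + 590 = 629.75
EV(B) = 0.25 × 460 + 0.25 × 440 + 0.5 × 520 = 115 + 110 + 260 = 485
Overall = 0.125 × 629.75 + 0.875 × 485 = 78.71875 + 424.375 = 503.09375

$503.09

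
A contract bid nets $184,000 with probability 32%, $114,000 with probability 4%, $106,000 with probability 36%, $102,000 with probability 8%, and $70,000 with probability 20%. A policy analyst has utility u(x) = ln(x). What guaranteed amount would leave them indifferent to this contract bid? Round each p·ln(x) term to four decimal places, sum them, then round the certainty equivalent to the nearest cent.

$116,378.14

E[u] = 0.32·ln(184000) + 0.04·ln(114000) + 0.36·ln(106000) + 0.08·ln(102000) + 0.2·ln(70000) = 3.8793 + 0.4658 + 4.1656 + 0.9226 + 2.2313 = 11.6646
CE = e^11.6646 ≈ 116378.14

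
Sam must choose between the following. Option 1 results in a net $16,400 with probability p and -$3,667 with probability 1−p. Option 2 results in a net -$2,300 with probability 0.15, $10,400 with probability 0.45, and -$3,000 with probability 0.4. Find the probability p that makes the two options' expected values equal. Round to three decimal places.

EV(Option 2) = 0.15 × (-2300) + 0.45 × 10400 + 0.4 × (-3000) = -345 + 4680 − 1200 = 3135
p·16400 + (1−p)·(-3667) = 3135
20067p − 3667 = 3135
p = (3135 + 3667) / 20067

p = 0.339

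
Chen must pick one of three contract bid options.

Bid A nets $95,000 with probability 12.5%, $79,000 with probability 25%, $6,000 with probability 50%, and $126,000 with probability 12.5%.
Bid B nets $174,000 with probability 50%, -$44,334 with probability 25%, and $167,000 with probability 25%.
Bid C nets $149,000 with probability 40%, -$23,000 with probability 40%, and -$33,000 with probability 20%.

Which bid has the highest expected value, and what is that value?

Bid A = 0.125 × 95000 + 0.25 × 79000 + 0.5 × 6000 + 0.125 × 126000 = 11875 + 19750 + 3000 + 15750 = 50375
Bid B = 0.5 × 174000 + 0.25 × (-44334) + 0.25 × 167000 = 87000 − 11083.5 + 41750 = 117666.5
Bid C = 0.4 × 149000 + 0.4 × (-23000) + 0.2 × (-33000) = 59600 − 9200 − 6600 = 43800

Bid B ($117,666.50)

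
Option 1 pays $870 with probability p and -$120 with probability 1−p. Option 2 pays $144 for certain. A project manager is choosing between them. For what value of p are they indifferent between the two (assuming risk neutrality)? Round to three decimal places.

p·870 + (1−p)·(-120) = 144
990p − 120 = 144
p = (144 + 120) / 990

p = 0.267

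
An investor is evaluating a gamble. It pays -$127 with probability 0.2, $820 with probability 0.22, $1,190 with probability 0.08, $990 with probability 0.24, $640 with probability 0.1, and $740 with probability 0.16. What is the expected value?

EV = 0.2 × (-127) + 0.22 × 820 + 0.08 × 1190 + 0.24 × 990 + 0.1 × 640 + 0.16 × 740 = -25.4 + 180.4 + 95.2 + 237.6 + 64 + 118.4 = 670.2

$670.20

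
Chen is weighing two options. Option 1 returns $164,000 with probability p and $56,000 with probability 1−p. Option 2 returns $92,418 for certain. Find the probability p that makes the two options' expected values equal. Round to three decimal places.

p·164000 + (1−p)·56000 = 92418
108000p + 56000 = 92418
p = (92418 − 56000) / 108000

p = 0.337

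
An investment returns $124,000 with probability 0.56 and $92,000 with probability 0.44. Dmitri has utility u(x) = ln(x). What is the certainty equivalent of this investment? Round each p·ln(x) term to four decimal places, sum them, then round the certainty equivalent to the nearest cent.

E[u] = 0.56·ln(124000) + 0.44·ln(92000) = 6.5677 + 5.0290 = 11.5967
CE = e^11.5967 ≈ 108738.37

$108,738.37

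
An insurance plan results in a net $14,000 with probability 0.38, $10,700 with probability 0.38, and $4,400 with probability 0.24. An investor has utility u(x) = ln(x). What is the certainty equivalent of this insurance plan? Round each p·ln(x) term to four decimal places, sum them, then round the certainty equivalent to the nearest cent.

E[u] = 0.38·ln(14000) + 0.38·ln(10700) + 0.24·ln(4400) = 3.6278 + 3.5256 + 2.0134 = 9.1668
CE = e^9.1668 ≈ 9573.94

$9,573.94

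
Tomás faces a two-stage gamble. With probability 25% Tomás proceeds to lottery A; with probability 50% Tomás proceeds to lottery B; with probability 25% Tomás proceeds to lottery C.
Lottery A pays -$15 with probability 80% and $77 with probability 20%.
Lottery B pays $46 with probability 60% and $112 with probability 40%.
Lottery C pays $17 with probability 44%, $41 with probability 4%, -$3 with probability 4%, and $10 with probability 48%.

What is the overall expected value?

EV(A) = 0.8 × (-15) + 0.2 × 77 = -12 + 15.4 = 3.4
EV(B) = 0.6 × 46 + 0.4 × 112 = 27.6 + 44.8 = 72.4
EV(C) = 0.44 × 17 + 0.04 × 41 + 0.04 × (-3) + 0.48 × 10 = 7.48 + 1.64 − 0.12 + 4.8 = 13.8
Overall = 0.25 × 3.4 + 0.5 × 72.4 + 0.25 × 13.8 = 0.85 + 36.2 + 3.45 = 40.5

$40.50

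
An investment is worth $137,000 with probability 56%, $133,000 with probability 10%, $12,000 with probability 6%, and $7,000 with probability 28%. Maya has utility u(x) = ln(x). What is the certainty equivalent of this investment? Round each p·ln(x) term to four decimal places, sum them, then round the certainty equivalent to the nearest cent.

E[u] = 0.56·ln(137000) + 0.1·ln(133000) + 0.06·ln(12000) + 0.28·ln(7000) = 6.6235 + 1.1798 + 0.5636 + 2.4790 = 10.8459
CE = e^10.8459 ≈ 51323.29

$51,323.29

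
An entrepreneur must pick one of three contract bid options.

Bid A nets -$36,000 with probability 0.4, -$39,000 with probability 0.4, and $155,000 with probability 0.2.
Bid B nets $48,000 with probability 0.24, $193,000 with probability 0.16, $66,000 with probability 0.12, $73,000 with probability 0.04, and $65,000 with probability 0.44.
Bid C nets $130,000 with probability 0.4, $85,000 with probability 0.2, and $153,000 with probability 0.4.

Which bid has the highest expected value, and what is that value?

Bid A = 0.4 × (-36000) + 0.4 × (-39000) + 0.2 × 155000 = -14400 − 15600 + 31000 = 1000
Bid B = 0.24 × 48000 + 0.16 × 193000 + 0.12 × 66000 + 0.04 × 73000 + 0.44 × 65000 = 11520 + 30880 + 7920 + 2920 + 28600 = 81840
Bid C = 0.4 × 130000 + 0.2 × 85000 + 0.4 × 153000 = 52000 + 17000 + 61200 = 130200

Bid C ($130,200)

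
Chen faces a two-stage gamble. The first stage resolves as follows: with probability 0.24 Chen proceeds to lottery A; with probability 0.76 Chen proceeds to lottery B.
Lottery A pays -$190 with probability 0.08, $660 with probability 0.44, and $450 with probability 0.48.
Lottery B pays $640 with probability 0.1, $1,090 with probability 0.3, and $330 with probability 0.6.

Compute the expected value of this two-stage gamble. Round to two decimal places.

$565.53

EV(A) = 0.08 × (-190) + 0.44 × 660 + 0.48 × 450 = -15.2 + 290.4 + 216 = 491.2
EV(B) = 0.1 × 640 + 0.3 × 1090 + 0.6 × 330 = 64 + 327 + 198 = 589
Overall = 0.24 × 491.2 + 0.76 × 589 = 117.888 + 447.64 = 565.528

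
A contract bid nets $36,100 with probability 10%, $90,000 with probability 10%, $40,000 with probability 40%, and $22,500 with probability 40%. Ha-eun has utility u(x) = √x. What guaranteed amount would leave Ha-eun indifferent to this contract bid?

$35,721

E[u] = 0.1·√36100 + 0.1·√90000 + 0.4·√40000 + 0.4·√22500 = 0.1·190 + 0.1·300 + 0.4·200 + 0.4·150 = 189
CE = (189)² = 35721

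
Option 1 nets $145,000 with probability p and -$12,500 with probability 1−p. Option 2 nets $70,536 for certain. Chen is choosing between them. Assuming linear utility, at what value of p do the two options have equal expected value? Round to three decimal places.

p = 0.527

p·145000 + (1−p)·(-12500) = 70536
157500p − 12500 = 70536
p = (70536 + 12500) / 157500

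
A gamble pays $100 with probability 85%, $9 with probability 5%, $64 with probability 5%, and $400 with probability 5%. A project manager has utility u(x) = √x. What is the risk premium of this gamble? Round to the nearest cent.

E[u] = 0.85·√100 + 0.05·√9 + 0.05·√64 + 0.05·√400 = 0.85·10 + 0.05·3 + 0.05·8 + 0.05·20 = 10.05
CE = (10.05)² = 101.0025
Risk premium = EV − CE = 108.65 − 101.0025 = 7.6475

$7.65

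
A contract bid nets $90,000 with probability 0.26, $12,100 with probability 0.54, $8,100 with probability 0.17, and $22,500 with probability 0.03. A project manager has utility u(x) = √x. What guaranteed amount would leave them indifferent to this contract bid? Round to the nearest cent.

$24,711.84

E[u] = 0.26·√90000 + 0.54·√12100 + 0.17·√8100 + 0.03·√22500 = 0.26·300 + 0.54·110 + 0.17·90 + 0.03·150 = 157.2
CE = (157.2)² = 24711.84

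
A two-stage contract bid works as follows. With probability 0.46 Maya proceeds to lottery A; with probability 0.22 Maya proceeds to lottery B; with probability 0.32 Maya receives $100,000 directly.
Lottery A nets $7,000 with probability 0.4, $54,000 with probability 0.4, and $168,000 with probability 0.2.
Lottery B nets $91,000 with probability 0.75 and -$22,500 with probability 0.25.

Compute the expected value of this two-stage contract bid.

$72,457.50

EV(A) = 0.4 × 7000 + 0.4 × 54000 + 0.2 × 168000 = 2800 + 21600 + 33600 = 58000
EV(B) = 0.75 × 91000 + 0.25 × (-22500) = 68250 − 5625 = 62625
Branch C: 100000 (certain)
Overall = 0.46 × 58000 + 0.22 × 62625 + 0.32 × 100000 = 26680 + 13777.5 + 32000 = 72457.5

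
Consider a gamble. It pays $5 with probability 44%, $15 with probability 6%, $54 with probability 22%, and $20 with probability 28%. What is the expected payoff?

$20.58

EV = 0.44 × 5 + 0.06 × 15 + 0.22 × 54 + 0.28 × 20 = 2.2 + 0.9 + 11.88 + 5.6 = 20.58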